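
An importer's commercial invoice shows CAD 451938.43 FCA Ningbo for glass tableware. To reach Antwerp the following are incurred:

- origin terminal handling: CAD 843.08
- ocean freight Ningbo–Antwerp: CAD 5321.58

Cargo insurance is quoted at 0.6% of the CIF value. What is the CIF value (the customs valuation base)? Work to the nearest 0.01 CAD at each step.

CIF value: CAD 460868.30

Let C be the CIF value. C = FCA price + pre-shipment costs + freight + 0.6% × C
C − 0.6% × C = 451938.43 + 843.08 + 5321.58
0.994 × C = 458103.09
C = 458103.09 / 0.994 = 460868.30
Insurance premium = 0.6% × 460868.30 = 2765.21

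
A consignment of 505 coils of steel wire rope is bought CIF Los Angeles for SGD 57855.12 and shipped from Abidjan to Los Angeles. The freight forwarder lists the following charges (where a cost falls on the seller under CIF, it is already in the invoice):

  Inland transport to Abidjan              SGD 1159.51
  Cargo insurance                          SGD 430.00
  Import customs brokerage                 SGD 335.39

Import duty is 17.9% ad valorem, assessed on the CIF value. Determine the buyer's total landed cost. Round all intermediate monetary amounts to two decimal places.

CIF: the seller pays costs through ocean freight and marine insurance to the destination port.
Already in the invoice (seller's account under CIF): inland to port, insurance — exclude.
The CIF price already equals the CIF value: 57855.12
Import duty = 57855.12 × 17.9% = 10356.07
Buyer bears: brokerage 335.39 + duty 10356.07 = 10691.46
Landed cost = invoice 57855.12 + 10691.46 = 68546.58

Total landed cost: SGD 68546.58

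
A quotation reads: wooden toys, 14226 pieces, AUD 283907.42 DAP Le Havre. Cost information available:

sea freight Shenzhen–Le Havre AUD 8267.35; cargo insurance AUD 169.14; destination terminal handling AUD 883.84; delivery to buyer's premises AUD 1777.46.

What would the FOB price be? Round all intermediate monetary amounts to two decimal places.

From DAP to FOB, the seller no longer bears: freight, insurance, destination terminal, delivery.
FOB price = 283907.42 − 8267.35 − 169.14 − 883.84 − 1777.46 = 272809.63

FOB price: AUD 272809.63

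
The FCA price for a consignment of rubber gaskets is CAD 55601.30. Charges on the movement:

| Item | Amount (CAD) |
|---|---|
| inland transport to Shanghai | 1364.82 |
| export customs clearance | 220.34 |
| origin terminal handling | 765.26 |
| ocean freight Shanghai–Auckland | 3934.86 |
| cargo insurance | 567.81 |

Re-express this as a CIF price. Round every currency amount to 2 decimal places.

CIF price: CAD 60869.23

Not relevant to the conversion: export clearance, inland to port — on the seller under both FCA and CIF; already in the FCA price and stays in the CIF price.
From FCA to CIF, the seller additionally bears: origin terminal, freight, insurance.
CIF price = 55601.30 + 765.26 + 3934.86 + 567.81 = 60869.23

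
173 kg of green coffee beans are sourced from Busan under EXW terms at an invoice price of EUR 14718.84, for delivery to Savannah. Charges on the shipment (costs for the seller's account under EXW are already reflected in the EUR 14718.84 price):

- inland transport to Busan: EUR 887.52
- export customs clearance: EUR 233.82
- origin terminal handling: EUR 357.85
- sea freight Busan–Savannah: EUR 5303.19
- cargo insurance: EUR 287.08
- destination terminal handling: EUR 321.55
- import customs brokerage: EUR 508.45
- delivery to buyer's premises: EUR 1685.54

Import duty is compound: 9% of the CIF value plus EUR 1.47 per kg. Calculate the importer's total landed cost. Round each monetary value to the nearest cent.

EXW: the seller makes goods available at their premises; the buyer bears all onward costs.
CIF value = EXW price + inland to port + export clearance + origin terminal + freight + insurance = 14718.84 + 887.52 + 233.82 + 357.85 + 5303.19 + 287.08 = 21788.30
Ad valorem component: 21788.30 × 9% = 1960.95
Specific component: 173 × 1.47 = 254.31
Import duty = 1960.95 + 254.31 = 2215.26
Buyer bears: inland to port 887.52 + export clearance 233.82 + origin terminal 357.85 + freight 5303.19 + insurance 287.08 + destination terminal 321.55 + brokerage 508.45 + delivery 1685.54 + duty 2215.26 = 11800.26
Landed cost = invoice 14718.84 + 11800.26 = 26519.10

Total landed cost: EUR 26519.10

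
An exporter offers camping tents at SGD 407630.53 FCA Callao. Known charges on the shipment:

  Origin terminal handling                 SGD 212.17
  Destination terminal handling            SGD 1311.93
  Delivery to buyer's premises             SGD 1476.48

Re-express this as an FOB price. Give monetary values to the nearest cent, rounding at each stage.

FOB price: SGD 407842.70

Not relevant to the conversion: destination terminal, delivery — on the buyer under both terms; not part of either seller's price.
From FCA to FOB, the seller additionally bears: origin terminal.
FOB price = 407630.53 + 212.17 = 407842.70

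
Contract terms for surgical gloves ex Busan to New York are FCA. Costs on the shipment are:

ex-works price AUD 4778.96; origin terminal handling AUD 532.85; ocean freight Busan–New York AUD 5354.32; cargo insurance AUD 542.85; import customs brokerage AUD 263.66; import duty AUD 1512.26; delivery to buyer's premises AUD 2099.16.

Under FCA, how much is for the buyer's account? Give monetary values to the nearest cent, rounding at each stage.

Buyer's account: AUD 10305.10

FCA: the seller delivers export-cleared goods to the carrier; the buyer bears costs from that point.
Seller's account: goods 4778.96 = 4778.96
Buyer's account: origin terminal 532.85 + freight 5354.32 + insurance 542.85 + brokerage 263.66 + duty 1512.26 + delivery 2099.16 = 10305.10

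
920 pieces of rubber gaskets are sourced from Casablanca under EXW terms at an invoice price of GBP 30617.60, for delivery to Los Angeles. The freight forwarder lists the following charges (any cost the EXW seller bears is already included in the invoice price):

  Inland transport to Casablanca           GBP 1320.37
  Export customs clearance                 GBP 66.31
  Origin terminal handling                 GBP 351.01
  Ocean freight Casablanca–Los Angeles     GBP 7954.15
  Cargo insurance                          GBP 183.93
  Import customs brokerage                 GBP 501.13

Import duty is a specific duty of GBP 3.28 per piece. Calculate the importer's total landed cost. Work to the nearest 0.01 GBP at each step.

Total landed cost: GBP 44012.10

EXW: the seller makes goods available at their premises; the buyer bears all onward costs.
CIF value = EXW price + inland to port + export clearance + origin terminal + freight + insurance = 30617.60 + 1320.37 + 66.31 + 351.01 + 7954.15 + 183.93 = 40493.37
Import duty = 920 × 3.28 = 3017.60
Buyer bears: inland to port 1320.37 + export clearance 66.31 + origin terminal 351.01 + freight 7954.15 + insurance 183.93 + brokerage 501.13 + duty 3017.60 = 13394.50
Landed cost = invoice 30617.60 + 13394.50 = 44012.10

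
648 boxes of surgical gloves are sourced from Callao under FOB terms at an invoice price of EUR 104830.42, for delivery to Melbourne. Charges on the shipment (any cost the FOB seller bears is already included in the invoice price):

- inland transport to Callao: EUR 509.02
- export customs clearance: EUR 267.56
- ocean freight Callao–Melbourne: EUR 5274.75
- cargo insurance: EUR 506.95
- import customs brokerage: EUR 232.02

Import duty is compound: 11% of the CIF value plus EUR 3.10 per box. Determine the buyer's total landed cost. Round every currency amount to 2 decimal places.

Total landed cost: EUR 125020.27

FOB: the seller bears costs until goods are on board at the origin port; the buyer bears freight, insurance and all costs thereafter.
Already in the invoice (seller's account under FOB): inland to port, export clearance — exclude.
CIF value = FOB price + freight + insurance = 104830.42 + 5274.75 + 506.95 = 110612.12
Ad valorem component: 110612.12 × 11% = 12167.33
Specific component: 648 × 3.10 = 2008.80
Import duty = 12167.33 + 2008.80 = 14176.13
Buyer bears: freight 5274.75 + insurance 506.95 + brokerage 232.02 + duty 14176.13 = 20189.85
Landed cost = invoice 104830.42 + 20189.85 = 125020.27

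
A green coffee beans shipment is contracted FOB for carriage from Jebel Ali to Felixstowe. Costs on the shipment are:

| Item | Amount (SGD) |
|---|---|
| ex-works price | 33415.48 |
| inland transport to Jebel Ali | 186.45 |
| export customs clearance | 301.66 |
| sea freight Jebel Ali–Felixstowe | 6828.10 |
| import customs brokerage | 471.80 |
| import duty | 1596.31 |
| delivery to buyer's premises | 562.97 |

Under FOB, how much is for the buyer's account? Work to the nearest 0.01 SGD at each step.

FOB: the seller bears costs until goods are on board at the origin port; the buyer bears freight, insurance and all costs thereafter.
Seller's account: goods 33415.48 + inland to port 186.45 + export clearance 301.66 = 33903.59
Buyer's account: freight 6828.10 + brokerage 471.80 + duty 1596.31 + delivery 562.97 = 9459.18

Buyer's account: SGD 9459.18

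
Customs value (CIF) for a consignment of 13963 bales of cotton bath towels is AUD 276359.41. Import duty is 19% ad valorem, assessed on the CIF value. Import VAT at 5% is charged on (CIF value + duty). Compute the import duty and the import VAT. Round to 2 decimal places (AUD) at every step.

Import duty = 276359.41 × 19% = 52508.29
VAT base = CIF + duty = 276359.41 + 52508.29 = 328867.70
Import VAT = 328867.70 × 5% = 16443.39

Import duty: AUD 52508.29; import VAT: AUD 16443.39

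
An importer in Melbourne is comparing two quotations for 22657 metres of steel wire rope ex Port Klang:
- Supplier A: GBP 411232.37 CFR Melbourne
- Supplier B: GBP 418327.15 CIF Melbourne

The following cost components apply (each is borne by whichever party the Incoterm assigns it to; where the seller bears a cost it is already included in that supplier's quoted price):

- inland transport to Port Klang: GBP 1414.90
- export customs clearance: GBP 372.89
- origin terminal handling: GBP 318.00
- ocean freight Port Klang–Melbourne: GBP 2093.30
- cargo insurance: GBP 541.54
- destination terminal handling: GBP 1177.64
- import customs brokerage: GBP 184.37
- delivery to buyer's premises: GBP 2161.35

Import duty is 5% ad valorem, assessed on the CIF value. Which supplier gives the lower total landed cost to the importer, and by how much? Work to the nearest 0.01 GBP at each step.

Supplier A (CFR):
CIF value = CFR price + insurance = 411232.37 + 541.54 = 411773.91
Import duty = 411773.91 × 5% = 20588.70
Buyer bears (A): 541.54 + 1177.64 + 184.37 + 2161.35 = 4064.90
Landed cost (A) = invoice 411232.37 + 4064.90 + duty 20588.70 = 435885.97
Supplier B (CIF):
The CIF price already equals the CIF value: 418327.15
Import duty = 418327.15 × 5% = 20916.36
Buyer bears (B): 1177.64 + 184.37 + 2161.35 = 3523.36
Landed cost (B) = invoice 418327.15 + 3523.36 + duty 20916.36 = 442766.87
Difference = |435885.97 − 442766.87| = 6880.90

Supplier A is cheaper by GBP 6880.90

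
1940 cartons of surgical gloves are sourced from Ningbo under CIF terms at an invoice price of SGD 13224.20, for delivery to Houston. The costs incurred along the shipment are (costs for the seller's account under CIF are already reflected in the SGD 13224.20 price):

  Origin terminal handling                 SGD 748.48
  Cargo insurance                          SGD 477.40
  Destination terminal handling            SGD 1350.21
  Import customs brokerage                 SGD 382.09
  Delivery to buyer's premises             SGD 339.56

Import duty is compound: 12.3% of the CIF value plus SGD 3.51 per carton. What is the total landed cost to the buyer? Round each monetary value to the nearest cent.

CIF: the seller pays costs through ocean freight and marine insurance to the destination port.
Already in the invoice (seller's account under CIF): origin terminal, insurance — exclude.
The CIF price already equals the CIF value: 13224.20
Ad valorem component: 13224.20 × 12.3% = 1626.58
Specific component: 1940 × 3.51 = 6809.40
Import duty = 1626.58 + 6809.40 = 8435.98
Buyer bears: destination terminal 1350.21 + brokerage 382.09 + delivery 339.56 + duty 8435.98 = 10507.84
Landed cost = invoice 13224.20 + 10507.84 = 23732.04

Total landed cost: SGD 23732.04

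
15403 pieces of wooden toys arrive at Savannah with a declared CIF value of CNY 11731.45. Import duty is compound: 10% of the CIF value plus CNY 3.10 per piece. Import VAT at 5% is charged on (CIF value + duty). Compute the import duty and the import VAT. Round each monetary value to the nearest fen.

Ad valorem component: 11731.45 × 10% = 1173.15
Specific component: 15403 × 3.10 = 47749.30
Import duty = 1173.15 + 47749.30 = 48922.45
VAT base = CIF + duty = 11731.45 + 48922.45 = 60653.90
Import VAT = 60653.90 × 5% = 3032.70

Import duty: CNY 48922.45; import VAT: CNY 3032.70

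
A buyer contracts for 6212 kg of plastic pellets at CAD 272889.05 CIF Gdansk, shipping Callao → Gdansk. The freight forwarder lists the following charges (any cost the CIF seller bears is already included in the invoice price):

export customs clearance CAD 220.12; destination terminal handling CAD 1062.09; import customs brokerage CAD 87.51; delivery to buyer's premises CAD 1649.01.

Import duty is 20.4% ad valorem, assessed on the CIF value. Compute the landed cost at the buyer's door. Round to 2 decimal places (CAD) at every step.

Total landed cost: CAD 331357.03

CIF: the seller pays costs through ocean freight and marine insurance to the destination port.
Already in the invoice (seller's account under CIF): export clearance — exclude.
The CIF price already equals the CIF value: 272889.05
Import duty = 272889.05 × 20.4% = 55669.37
Buyer bears: destination terminal 1062.09 + brokerage 87.51 + delivery 1649.01 + duty 55669.37 = 58467.98
Landed cost = invoice 272889.05 + 58467.98 = 331357.03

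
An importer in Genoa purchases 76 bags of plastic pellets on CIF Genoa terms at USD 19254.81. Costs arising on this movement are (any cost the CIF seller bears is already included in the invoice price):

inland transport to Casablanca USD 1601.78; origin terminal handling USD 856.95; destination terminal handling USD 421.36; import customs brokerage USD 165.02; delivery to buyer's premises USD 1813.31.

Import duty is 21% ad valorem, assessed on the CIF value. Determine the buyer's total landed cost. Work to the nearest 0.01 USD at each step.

CIF: the seller pays costs through ocean freight and marine insurance to the destination port.
Already in the invoice (seller's account under CIF): inland to port, origin terminal — exclude.
The CIF price already equals the CIF value: 19254.81
Import duty = 19254.81 × 21% = 4043.51
Buyer bears: destination terminal 421.36 + brokerage 165.02 + delivery 1813.31 + duty 4043.51 = 6443.20
Landed cost = invoice 19254.81 + 6443.20 = 25698.01

Total landed cost: USD 25698.01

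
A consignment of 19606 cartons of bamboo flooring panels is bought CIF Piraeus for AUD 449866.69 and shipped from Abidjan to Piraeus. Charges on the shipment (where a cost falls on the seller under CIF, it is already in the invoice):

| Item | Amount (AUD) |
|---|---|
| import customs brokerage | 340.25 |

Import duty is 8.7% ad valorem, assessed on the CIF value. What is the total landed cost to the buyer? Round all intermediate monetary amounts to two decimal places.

CIF: the seller pays costs through ocean freight and marine insurance to the destination port.
The CIF price already equals the CIF value: 449866.69
Import duty = 449866.69 × 8.7% = 39138.40
Buyer bears: brokerage 340.25 + duty 39138.40 = 39478.65
Landed cost = invoice 449866.69 + 39478.65 = 489345.34

Total landed cost: AUD 489345.34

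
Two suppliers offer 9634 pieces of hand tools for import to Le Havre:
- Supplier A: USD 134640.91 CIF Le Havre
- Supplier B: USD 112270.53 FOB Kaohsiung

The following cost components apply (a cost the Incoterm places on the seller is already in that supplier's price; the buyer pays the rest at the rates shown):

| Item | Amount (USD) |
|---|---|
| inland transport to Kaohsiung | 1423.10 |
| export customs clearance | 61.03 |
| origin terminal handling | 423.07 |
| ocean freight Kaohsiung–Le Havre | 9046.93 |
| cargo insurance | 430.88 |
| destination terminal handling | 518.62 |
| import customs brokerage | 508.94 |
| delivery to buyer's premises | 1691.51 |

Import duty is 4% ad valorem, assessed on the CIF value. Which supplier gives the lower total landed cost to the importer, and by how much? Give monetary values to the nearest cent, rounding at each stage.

Supplier A (CIF):
The CIF price already equals the CIF value: 134640.91
Import duty = 134640.91 × 4% = 5385.64
Buyer bears (A): 518.62 + 508.94 + 1691.51 = 2719.07
Landed cost (A) = invoice 134640.91 + 2719.07 + duty 5385.64 = 142745.62
Supplier B (FOB):
CIF value = FOB price + freight + insurance = 112270.53 + 9046.93 + 430.88 = 121748.34
Import duty = 121748.34 × 4% = 4869.93
Buyer bears (B): 9046.93 + 430.88 + 518.62 + 508.94 + 1691.51 = 12196.88
Landed cost (B) = invoice 112270.53 + 12196.88 + duty 4869.93 = 129337.34
Difference = |142745.62 − 129337.34| = 13408.28

Supplier B is cheaper by USD 13408.28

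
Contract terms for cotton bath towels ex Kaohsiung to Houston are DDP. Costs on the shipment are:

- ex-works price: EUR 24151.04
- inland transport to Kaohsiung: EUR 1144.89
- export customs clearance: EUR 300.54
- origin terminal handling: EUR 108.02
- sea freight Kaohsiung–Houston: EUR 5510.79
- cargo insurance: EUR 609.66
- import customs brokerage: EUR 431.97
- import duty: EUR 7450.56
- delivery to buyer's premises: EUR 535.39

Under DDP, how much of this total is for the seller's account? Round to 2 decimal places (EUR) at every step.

Seller's account: EUR 40242.86

DDP: the seller bears all costs including import duty.
Seller's account: goods 24151.04 + inland to port 1144.89 + export clearance 300.54 + origin terminal 108.02 + freight 5510.79 + insurance 609.66 + brokerage 431.97 + duty 7450.56 + delivery 535.39 = 40242.86
Buyer's account: 0.00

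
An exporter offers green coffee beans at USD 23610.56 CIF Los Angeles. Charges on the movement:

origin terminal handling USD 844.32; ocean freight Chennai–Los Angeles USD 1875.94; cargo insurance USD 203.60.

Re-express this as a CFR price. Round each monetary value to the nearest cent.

Not relevant to the conversion: freight, origin terminal — on the seller under both CIF and CFR; already in the CIF price and stays in the CFR price.
From CIF to CFR, the seller no longer bears: insurance.
CFR price = 23610.56 − 203.60 = 23406.96

CFR price: USD 23406.96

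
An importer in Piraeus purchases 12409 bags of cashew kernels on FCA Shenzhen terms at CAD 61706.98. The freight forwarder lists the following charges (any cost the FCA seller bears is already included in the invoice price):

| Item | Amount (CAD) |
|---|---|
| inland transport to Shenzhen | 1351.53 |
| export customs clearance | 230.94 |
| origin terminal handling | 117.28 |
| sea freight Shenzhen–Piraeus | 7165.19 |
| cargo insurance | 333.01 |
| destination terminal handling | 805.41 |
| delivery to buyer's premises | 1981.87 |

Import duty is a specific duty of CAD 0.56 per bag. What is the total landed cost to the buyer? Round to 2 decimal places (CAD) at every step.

Total landed cost: CAD 79058.78

FCA: the seller delivers export-cleared goods to the carrier; the buyer bears costs from that point.
Already in the invoice (seller's account under FCA): inland to port, export clearance — exclude.
CIF value = FCA price + origin terminal + freight + insurance = 61706.98 + 117.28 + 7165.19 + 333.01 = 69322.46
Import duty = 12409 × 0.56 = 6949.04
Buyer bears: origin terminal 117.28 + freight 7165.19 + insurance 333.01 + destination terminal 805.41 + delivery 1981.87 + duty 6949.04 = 17351.80
Landed cost = invoice 61706.98 + 17351.80 = 79058.78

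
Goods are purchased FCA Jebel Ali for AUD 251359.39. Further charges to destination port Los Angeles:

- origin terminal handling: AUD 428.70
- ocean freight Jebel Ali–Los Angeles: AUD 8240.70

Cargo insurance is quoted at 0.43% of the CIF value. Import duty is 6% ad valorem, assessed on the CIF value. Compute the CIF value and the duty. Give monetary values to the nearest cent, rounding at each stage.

Let C be the CIF value. C = FCA price + pre-shipment costs + freight + 0.43% × C
C − 0.43% × C = 251359.39 + 428.70 + 8240.70
0.9957 × C = 260028.79
C = 260028.79 / 0.9957 = 261151.74
Insurance premium = 0.43% × 261151.74 = 1122.95
Import duty = 261151.74 × 6% = 15669.10

CIF value: AUD 261151.74; import duty: AUD 15669.10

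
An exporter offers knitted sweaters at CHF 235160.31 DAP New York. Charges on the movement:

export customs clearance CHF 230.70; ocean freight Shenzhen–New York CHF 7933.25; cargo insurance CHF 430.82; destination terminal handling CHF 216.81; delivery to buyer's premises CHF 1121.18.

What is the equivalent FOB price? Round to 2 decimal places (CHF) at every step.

FOB price: CHF 225458.25

Not relevant to the conversion: export clearance — on the seller under both DAP and FOB; already in the DAP price and stays in the FOB price.
From DAP to FOB, the seller no longer bears: freight, insurance, destination terminal, delivery.
FOB price = 235160.31 − 7933.25 − 430.82 − 216.81 − 1121.18 = 225458.25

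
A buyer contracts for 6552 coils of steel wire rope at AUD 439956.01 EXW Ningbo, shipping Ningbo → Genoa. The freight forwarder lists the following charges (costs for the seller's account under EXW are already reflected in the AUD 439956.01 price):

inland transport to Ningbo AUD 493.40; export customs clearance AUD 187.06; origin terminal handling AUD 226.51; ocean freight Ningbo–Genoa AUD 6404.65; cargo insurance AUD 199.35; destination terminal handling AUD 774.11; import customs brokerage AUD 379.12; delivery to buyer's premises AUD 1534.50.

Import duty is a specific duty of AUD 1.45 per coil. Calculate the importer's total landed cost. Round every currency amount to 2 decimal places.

EXW: the seller makes goods available at their premises; the buyer bears all onward costs.
CIF value = EXW price + inland to port + export clearance + origin terminal + freight + insurance = 439956.01 + 493.40 + 187.06 + 226.51 + 6404.65 + 199.35 = 447466.98
Import duty = 6552 × 1.45 = 9500.40
Buyer bears: inland to port 493.40 + export clearance 187.06 + origin terminal 226.51 + freight 6404.65 + insurance 199.35 + destination terminal 774.11 + brokerage 379.12 + delivery 1534.50 + duty 9500.40 = 19699.10
Landed cost = invoice 439956.01 + 19699.10 = 459655.11

Total landed cost: AUD 459655.11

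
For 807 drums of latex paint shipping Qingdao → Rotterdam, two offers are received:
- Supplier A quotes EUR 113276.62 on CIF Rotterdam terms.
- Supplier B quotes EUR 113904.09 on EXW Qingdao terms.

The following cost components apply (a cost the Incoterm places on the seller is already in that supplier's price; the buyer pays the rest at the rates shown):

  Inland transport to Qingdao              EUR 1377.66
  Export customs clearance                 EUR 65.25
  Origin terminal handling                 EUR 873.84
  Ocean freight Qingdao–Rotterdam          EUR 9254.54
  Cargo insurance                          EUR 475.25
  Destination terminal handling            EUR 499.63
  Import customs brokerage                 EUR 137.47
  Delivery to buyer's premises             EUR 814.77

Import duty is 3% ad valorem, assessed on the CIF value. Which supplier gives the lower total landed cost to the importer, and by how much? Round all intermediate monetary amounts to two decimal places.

Supplier A (CIF):
The CIF price already equals the CIF value: 113276.62
Import duty = 113276.62 × 3% = 3398.30
Buyer bears (A): 499.63 + 137.47 + 814.77 = 1451.87
Landed cost (A) = invoice 113276.62 + 1451.87 + duty 3398.30 = 118126.79
Supplier B (EXW):
CIF value = EXW price + inland to port + export clearance + origin terminal + freight + insurance = 113904.09 + 1377.66 + 65.25 + 873.84 + 9254.54 + 475.25 = 125950.63
Import duty = 125950.63 × 3% = 3778.52
Buyer bears (B): 1377.66 + 65.25 + 873.84 + 9254.54 + 475.25 + 499.63 + 137.47 + 814.77 = 13498.41
Landed cost (B) = invoice 113904.09 + 13498.41 + duty 3778.52 = 131181.02
Difference = |118126.79 − 131181.02| = 13054.23

Supplier A is cheaper by EUR 13054.23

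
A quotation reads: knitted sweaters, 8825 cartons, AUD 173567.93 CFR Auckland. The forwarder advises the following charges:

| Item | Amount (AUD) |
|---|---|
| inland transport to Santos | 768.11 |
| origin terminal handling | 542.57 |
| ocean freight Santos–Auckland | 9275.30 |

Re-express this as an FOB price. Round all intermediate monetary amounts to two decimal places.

FOB price: AUD 164292.63

Not relevant to the conversion: inland to port, origin terminal — on the seller under both CFR and FOB; already in the CFR price and stays in the FOB price.
From CFR to FOB, the seller no longer bears: freight.
FOB price = 173567.93 − 9275.30 = 164292.63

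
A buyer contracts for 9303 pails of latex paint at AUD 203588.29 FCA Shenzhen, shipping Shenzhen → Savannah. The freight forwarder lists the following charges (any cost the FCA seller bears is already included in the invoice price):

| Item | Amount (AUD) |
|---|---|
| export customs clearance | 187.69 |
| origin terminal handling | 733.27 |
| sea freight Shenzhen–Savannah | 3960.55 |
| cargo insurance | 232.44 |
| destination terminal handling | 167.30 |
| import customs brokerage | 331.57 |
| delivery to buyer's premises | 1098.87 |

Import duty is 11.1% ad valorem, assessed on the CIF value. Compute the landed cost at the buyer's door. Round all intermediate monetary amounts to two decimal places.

Total landed cost: AUD 233257.41

FCA: the seller delivers export-cleared goods to the carrier; the buyer bears costs from that point.
Already in the invoice (seller's account under FCA): export clearance — exclude.
CIF value = FCA price + origin terminal + freight + insurance = 203588.29 + 733.27 + 3960.55 + 232.44 = 208514.55
Import duty = 208514.55 × 11.1% = 23145.12
Buyer bears: origin terminal 733.27 + freight 3960.55 + insurance 232.44 + destination terminal 167.30 + brokerage 331.57 + delivery 1098.87 + duty 23145.12 = 29669.12
Landed cost = invoice 203588.29 + 29669.12 = 233257.41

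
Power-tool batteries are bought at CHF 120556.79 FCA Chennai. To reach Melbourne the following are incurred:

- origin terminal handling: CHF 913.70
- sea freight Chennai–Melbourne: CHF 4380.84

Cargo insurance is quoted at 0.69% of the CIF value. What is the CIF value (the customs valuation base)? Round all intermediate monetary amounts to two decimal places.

CIF value: CHF 126725.74

Let C be the CIF value. C = FCA price + pre-shipment costs + freight + 0.69% × C
C − 0.69% × C = 120556.79 + 913.70 + 4380.84
0.9931 × C = 125851.33
C = 125851.33 / 0.9931 = 126725.74
Insurance premium = 0.69% × 126725.74 = 874.41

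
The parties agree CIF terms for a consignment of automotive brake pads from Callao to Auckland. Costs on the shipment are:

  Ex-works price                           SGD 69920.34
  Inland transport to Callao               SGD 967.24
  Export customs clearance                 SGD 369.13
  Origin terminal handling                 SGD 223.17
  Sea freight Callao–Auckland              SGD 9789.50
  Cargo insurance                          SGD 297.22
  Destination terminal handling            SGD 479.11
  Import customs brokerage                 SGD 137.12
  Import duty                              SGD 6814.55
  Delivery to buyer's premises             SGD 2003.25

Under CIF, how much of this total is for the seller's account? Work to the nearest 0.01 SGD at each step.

Seller's account: SGD 81566.60

CIF: the seller pays costs through ocean freight and marine insurance to the destination port.
Seller's account: goods 69920.34 + inland to port 967.24 + export clearance 369.13 + origin terminal 223.17 + freight 9789.50 + insurance 297.22 = 81566.60
Buyer's account: destination terminal 479.11 + brokerage 137.12 + duty 6814.55 + delivery 2003.25 = 9434.03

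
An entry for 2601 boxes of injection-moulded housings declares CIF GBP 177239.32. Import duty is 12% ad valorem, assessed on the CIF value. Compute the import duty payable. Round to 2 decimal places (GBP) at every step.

Import duty: GBP 21268.72

Import duty = 177239.32 × 12% = 21268.72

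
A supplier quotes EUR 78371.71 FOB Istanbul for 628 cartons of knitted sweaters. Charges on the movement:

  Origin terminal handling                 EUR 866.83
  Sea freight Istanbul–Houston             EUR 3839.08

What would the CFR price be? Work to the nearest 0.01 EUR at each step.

CFR price: EUR 82210.79

Not relevant to the conversion: origin terminal — on the seller under both FOB and CFR; already in the FOB price and stays in the CFR price.
From FOB to CFR, the seller additionally bears: freight.
CFR price = 78371.71 + 3839.08 = 82210.79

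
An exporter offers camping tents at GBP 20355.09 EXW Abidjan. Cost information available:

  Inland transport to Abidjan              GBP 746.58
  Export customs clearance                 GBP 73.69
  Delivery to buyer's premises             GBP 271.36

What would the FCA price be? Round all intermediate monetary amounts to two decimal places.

Not relevant to the conversion: delivery — on the buyer under both terms; not part of either seller's price.
From EXW to FCA, the seller additionally bears: inland to port, export clearance.
FCA price = 20355.09 + 746.58 + 73.69 = 21175.36

FCA price: GBP 21175.36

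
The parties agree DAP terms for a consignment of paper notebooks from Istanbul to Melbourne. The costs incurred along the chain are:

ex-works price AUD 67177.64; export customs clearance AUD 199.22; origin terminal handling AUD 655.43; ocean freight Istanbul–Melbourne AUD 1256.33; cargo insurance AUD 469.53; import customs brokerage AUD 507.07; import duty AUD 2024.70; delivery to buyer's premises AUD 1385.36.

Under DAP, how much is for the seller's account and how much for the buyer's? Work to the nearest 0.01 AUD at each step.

DAP: the seller bears all costs to the named destination except import duty and clearance.
Seller's account: goods 67177.64 + export clearance 199.22 + origin terminal 655.43 + freight 1256.33 + insurance 469.53 + delivery 1385.36 = 71143.51
Buyer's account: brokerage 507.07 + duty 2024.70 = 2531.77

Seller: AUD 71143.51; buyer: AUD 2531.77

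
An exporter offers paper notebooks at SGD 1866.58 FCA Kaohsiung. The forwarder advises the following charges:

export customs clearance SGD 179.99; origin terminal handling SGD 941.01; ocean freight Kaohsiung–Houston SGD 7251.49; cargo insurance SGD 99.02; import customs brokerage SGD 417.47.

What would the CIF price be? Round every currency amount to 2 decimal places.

Not relevant to the conversion: export clearance — on the seller under both FCA and CIF; already in the FCA price and stays in the CIF price. brokerage — on the buyer under both terms; not part of either seller's price.
From FCA to CIF, the seller additionally bears: origin terminal, freight, insurance.
CIF price = 1866.58 + 941.01 + 7251.49 + 99.02 = 10158.10

CIF price: SGD 10158.10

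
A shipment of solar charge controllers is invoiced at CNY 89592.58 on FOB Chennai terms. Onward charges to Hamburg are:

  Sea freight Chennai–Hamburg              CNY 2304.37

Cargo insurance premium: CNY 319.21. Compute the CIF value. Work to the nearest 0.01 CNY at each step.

CIF = FOB price + freight + insurance
CIF = 89592.58 + 2304.37 + 319.21 = 92216.16

CIF value: CNY 92216.16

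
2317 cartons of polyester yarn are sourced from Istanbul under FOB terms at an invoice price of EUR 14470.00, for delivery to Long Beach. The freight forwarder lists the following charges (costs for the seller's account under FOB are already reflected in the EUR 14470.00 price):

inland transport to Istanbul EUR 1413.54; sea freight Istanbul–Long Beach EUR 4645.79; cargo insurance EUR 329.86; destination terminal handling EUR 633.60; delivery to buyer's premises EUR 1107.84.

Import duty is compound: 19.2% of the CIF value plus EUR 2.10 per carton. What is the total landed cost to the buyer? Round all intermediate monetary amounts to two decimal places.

Total landed cost: EUR 29786.35

FOB: the seller bears costs until goods are on board at the origin port; the buyer bears freight, insurance and all costs thereafter.
Already in the invoice (seller's account under FOB): inland to port — exclude.
CIF value = FOB price + freight + insurance = 14470.00 + 4645.79 + 329.86 = 19445.65
Ad valorem component: 19445.65 × 19.2% = 3733.56
Specific component: 2317 × 2.10 = 4865.70
Import duty = 3733.56 + 4865.70 = 8599.26
Buyer bears: freight 4645.79 + insurance 329.86 + destination terminal 633.60 + delivery 1107.84 + duty 8599.26 = 15316.35
Landed cost = invoice 14470.00 + 15316.35 = 29786.35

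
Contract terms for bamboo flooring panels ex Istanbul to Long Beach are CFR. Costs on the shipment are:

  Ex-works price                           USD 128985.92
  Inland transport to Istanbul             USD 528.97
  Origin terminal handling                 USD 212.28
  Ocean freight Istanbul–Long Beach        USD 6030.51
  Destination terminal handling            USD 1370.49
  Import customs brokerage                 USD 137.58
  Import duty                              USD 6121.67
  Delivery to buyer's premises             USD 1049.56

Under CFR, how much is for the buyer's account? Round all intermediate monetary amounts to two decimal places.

CFR: the seller pays costs through ocean freight to the destination port, but not insurance.
Seller's account: goods 128985.92 + inland to port 528.97 + origin terminal 212.28 + freight 6030.51 = 135757.68
Buyer's account: destination terminal 1370.49 + brokerage 137.58 + duty 6121.67 + delivery 1049.56 = 8679.30

Buyer's account: USD 8679.30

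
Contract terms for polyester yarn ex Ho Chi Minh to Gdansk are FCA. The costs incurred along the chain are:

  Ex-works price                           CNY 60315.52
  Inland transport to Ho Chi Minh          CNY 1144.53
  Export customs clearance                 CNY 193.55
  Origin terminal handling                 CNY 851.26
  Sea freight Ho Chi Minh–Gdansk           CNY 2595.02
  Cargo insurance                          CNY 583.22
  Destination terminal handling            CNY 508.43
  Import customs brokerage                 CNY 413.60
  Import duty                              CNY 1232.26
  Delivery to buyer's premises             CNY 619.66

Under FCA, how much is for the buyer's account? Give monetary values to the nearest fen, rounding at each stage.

Buyer's account: CNY 6803.45

FCA: the seller delivers export-cleared goods to the carrier; the buyer bears costs from that point.
Seller's account: goods 60315.52 + inland to port 1144.53 + export clearance 193.55 = 61653.60
Buyer's account: origin terminal 851.26 + freight 2595.02 + insurance 583.22 + destination terminal 508.43 + brokerage 413.60 + duty 1232.26 + delivery 619.66 = 6803.45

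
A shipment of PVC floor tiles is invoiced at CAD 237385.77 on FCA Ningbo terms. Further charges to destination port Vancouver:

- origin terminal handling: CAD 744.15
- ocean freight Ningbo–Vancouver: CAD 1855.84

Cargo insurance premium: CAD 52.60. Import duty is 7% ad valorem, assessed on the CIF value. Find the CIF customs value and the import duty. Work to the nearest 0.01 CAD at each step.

CIF = FCA price + pre-shipment costs + freight + insurance
CIF = 237385.77 + 744.15 + 1855.84 + 52.60 = 240038.36
Import duty = 240038.36 × 7% = 16802.69

CIF value: CAD 240038.36; import duty: CAD 16802.69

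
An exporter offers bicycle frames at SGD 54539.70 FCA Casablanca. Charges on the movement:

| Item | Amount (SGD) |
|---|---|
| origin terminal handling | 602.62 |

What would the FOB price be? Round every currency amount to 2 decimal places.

From FCA to FOB, the seller additionally bears: origin terminal.
FOB price = 54539.70 + 602.62 = 55142.32

FOB price: SGD 55142.32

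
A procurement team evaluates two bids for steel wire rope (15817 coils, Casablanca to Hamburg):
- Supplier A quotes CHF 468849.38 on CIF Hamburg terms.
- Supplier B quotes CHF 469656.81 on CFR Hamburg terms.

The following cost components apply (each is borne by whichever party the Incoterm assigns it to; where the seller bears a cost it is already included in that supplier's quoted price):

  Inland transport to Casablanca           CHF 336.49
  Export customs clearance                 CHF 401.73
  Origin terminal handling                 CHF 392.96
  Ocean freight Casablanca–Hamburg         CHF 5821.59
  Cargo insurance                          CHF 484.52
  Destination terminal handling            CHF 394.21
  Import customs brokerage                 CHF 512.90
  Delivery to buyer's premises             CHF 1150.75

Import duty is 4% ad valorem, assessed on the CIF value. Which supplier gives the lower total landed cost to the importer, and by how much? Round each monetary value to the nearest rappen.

Supplier A (CIF):
The CIF price already equals the CIF value: 468849.38
Import duty = 468849.38 × 4% = 18753.98
Buyer bears (A): 394.21 + 512.90 + 1150.75 = 2057.86
Landed cost (A) = invoice 468849.38 + 2057.86 + duty 18753.98 = 489661.22
Supplier B (CFR):
CIF value = CFR price + insurance = 469656.81 + 484.52 = 470141.33
Import duty = 470141.33 × 4% = 18805.65
Buyer bears (B): 484.52 + 394.21 + 512.90 + 1150.75 = 2542.38
Landed cost (B) = invoice 469656.81 + 2542.38 + duty 18805.65 = 491004.84
Difference = |489661.22 − 491004.84| = 1343.62

Supplier A is cheaper by CHF 1343.62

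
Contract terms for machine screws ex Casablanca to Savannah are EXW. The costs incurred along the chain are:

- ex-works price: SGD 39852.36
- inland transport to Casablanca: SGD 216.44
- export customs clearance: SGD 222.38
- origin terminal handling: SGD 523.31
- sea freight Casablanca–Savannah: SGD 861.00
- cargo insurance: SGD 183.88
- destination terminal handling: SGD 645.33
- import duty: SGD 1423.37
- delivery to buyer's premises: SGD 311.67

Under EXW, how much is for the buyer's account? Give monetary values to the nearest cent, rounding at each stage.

EXW: the seller makes goods available at their premises; the buyer bears all onward costs.
Seller's account: goods 39852.36 = 39852.36
Buyer's account: inland to port 216.44 + export clearance 222.38 + origin terminal 523.31 + freight 861.00 + insurance 183.88 + destination terminal 645.33 + duty 1423.37 + delivery 311.67 = 4387.38

Buyer's account: SGD 4387.38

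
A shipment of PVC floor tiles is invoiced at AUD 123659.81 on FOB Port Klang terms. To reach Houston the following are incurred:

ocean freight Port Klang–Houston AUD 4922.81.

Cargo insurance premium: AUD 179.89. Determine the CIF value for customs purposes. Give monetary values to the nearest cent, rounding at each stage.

CIF value: AUD 128762.51

CIF = FOB price + freight + insurance
CIF = 123659.81 + 4922.81 + 179.89 = 128762.51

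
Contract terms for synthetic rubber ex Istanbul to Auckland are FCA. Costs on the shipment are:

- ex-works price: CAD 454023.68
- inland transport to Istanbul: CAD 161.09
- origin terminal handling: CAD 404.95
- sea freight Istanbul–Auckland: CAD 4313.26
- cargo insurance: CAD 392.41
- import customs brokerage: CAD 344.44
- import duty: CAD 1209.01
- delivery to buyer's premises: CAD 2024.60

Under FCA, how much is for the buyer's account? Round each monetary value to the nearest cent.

FCA: the seller delivers export-cleared goods to the carrier; the buyer bears costs from that point.
Seller's account: goods 454023.68 + inland to port 161.09 = 454184.77
Buyer's account: origin terminal 404.95 + freight 4313.26 + insurance 392.41 + brokerage 344.44 + duty 1209.01 + delivery 2024.60 = 8688.67

Buyer's account: CAD 8688.67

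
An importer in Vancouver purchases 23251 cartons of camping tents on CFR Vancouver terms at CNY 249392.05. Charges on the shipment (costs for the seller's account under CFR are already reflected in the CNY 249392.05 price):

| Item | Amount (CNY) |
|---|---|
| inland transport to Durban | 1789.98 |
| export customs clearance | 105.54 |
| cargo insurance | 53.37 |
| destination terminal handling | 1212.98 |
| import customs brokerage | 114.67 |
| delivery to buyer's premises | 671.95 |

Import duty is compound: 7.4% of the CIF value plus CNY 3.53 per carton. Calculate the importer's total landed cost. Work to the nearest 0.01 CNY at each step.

CFR: the seller pays costs through ocean freight to the destination port, but not insurance.
Already in the invoice (seller's account under CFR): inland to port, export clearance — exclude.
CIF value = CFR price + insurance = 249392.05 + 53.37 = 249445.42
Ad valorem component: 249445.42 × 7.4% = 18458.96
Specific component: 23251 × 3.53 = 82076.03
Import duty = 18458.96 + 82076.03 = 100534.99
Buyer bears: insurance 53.37 + destination terminal 1212.98 + brokerage 114.67 + delivery 671.95 + duty 100534.99 = 102587.96
Landed cost = invoice 249392.05 + 102587.96 = 351980.01

Total landed cost: CNY 351980.01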